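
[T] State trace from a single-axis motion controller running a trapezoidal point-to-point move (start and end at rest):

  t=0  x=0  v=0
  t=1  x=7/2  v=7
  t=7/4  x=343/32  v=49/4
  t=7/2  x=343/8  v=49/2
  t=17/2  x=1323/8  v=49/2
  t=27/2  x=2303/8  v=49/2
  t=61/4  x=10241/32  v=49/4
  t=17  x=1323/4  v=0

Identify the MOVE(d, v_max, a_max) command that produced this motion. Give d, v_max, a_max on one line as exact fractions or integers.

final state: t=17, x=1323/4, v=0 → d = 1323/4
a_max = (7−0)/(1−0) = 7
max v = 49/2 over t∈[7/2,27/2] → v_max = 49/2
check: 49/2·(7/2+10) = 1323/4 ✓

d=1323/4 v_max=49/2 a_max=7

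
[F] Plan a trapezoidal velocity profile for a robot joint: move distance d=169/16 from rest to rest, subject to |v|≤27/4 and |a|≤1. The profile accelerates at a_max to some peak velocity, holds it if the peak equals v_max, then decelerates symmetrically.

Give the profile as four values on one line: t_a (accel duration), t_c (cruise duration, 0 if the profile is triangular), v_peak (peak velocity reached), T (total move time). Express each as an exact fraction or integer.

(v_max)²/a_max = (27/4)²/1 = 729/16
169/16 < 729/16 ⇒ no cruise
v_peak = √(169/16·1) = √(169/16) = 13/4
t_a = (13/4)/1 = 13/4; t_c = 0
T = 2·13/4 = 13/2

t_a=13/4 t_c=0 v_peak=13/4 T=13/2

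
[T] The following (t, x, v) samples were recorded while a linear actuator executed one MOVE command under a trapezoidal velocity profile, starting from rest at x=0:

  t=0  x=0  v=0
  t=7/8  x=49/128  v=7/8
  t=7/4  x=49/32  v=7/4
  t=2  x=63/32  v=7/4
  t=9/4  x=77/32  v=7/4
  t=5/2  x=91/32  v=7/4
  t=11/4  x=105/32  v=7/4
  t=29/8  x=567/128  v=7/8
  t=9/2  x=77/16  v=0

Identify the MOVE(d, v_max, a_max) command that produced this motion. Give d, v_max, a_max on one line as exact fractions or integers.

final state: t=9/2, x=77/16, v=0 → d = 77/16
a_max = (7/8−0)/(7/8−0) = 1
max v = 7/4 over t∈[7/4,11/4] → v_max = 7/4
check: 7/4·(7/4+1) = 77/16 ✓

d=77/16 v_max=7/4 a_max=1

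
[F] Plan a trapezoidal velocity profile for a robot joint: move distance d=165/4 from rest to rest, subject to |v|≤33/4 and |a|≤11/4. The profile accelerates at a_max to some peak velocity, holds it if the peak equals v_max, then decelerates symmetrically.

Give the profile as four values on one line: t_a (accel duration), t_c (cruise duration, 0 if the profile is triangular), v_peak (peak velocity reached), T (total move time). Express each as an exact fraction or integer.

(v_max)²/a_max = (33/4)²/(11/4) = 99/4
165/4 ≥ 99/4 → trapezoidal
t_a = (33/4)/(11/4) = 3; v_peak = 33/4
d_cruise = 165/4 − 99/4 = 33/2; t_c = (33/2)/(33/4) = 2
T = 2·3 + 2 = 8

t_a=3 t_c=2 v_peak=33/4 T=8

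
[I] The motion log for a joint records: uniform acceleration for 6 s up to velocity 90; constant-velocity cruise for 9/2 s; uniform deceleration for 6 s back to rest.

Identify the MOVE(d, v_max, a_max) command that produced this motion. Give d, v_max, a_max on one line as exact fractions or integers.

a_max = 90/6 = 15
d_a = ½·90·6 = 270; d_c = 90·9/2 = 405
d = 2·270 + 405 = 945
t_c = 9/2 > 0 ⇒ limit active, v_max = 90

d=945 v_max=90 a_max=15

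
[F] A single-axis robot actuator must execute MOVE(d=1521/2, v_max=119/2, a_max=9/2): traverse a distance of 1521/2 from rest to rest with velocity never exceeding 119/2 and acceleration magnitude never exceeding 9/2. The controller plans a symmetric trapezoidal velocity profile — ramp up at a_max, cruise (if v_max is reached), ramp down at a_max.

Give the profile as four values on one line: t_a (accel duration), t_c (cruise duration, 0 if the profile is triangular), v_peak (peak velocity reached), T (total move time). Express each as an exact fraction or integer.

(v_max)²/a_max = (119/2)²/(9/2) = 14161/18
1521/2 < 14161/18 → triangular
v_peak = √(1521/2·9/2) = √(13689/4) = 117/2
t_a = (117/2)/(9/2) = 13; t_c = 0
T = 2·13 = 26

t_a=13 t_c=0 v_peak=117/2 T=26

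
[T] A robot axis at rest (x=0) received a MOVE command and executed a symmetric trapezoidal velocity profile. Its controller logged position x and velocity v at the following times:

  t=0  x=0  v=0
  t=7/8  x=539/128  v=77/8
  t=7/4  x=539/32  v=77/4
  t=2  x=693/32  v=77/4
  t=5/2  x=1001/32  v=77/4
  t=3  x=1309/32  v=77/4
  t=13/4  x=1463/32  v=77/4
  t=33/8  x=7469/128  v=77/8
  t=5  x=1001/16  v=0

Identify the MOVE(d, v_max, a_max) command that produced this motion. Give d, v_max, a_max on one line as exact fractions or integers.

d=1001/16 v_max=77/4 a_max=11

final state: t=5, x=1001/16, v=0 → d = 1001/16
a_max = (77/8−0)/(7/8−0) = 11
max v = 77/4 over t∈[7/4,13/4] → v_max = 77/4
check: 77/4·(7/4+3/2) = 1001/16 ✓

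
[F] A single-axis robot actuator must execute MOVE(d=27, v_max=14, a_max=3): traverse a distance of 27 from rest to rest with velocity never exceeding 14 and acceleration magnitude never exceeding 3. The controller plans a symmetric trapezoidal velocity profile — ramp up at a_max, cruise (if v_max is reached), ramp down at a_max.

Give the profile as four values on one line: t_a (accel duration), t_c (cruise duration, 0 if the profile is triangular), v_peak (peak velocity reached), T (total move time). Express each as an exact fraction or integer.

v_max²/a_max = 14²/3 = 196/3
27 < 196/3 → triangular
v_peak = √(27·3) = √81 = 9
t_a = 9/3 = 3; t_c = 0
T = 2·3 = 6

t_a=3 t_c=0 v_peak=9 T=6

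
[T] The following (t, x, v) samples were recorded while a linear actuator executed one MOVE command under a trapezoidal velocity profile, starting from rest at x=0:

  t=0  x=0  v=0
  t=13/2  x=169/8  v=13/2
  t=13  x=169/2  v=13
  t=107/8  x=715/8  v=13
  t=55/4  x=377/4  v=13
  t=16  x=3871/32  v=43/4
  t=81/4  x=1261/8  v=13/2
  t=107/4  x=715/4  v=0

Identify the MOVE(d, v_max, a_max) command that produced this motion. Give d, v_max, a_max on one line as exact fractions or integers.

d=715/4 v_max=13 a_max=1

final state: t=107/4, x=715/4, v=0 → d = 715/4
a_max = (13/2−0)/(13/2−0) = 1
max v = 13 over t∈[13,55/4] → v_max = 13
check: 13·(13+3/4) = 715/4 ✓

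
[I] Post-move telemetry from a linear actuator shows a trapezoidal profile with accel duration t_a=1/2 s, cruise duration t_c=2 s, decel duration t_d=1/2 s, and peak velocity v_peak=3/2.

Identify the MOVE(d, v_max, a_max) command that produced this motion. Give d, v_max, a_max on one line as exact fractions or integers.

d=15/4 v_max=3/2 a_max=3

a_max = (3/2)/(1/2) = 3
d_a = ½·3/2·1/2 = 3/8; d_c = 3/2·2 = 3
d = 2·3/8 + 3 = 15/4
t_c = 2 > 0 so v_max = 3/2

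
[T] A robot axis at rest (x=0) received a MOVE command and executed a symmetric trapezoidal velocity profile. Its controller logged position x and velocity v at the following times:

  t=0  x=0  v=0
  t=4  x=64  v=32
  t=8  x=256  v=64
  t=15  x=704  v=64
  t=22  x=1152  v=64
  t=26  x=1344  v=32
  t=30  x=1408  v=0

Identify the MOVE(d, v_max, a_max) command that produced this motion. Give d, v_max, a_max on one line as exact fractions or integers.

d=1408 v_max=64 a_max=8

final state: t=30, x=1408, v=0 → d = 1408
a_max = (32−0)/(4−0) = 8
max v = 64 over t∈[8,22] → v_max = 64
check: 64·(8+14) = 1408 ✓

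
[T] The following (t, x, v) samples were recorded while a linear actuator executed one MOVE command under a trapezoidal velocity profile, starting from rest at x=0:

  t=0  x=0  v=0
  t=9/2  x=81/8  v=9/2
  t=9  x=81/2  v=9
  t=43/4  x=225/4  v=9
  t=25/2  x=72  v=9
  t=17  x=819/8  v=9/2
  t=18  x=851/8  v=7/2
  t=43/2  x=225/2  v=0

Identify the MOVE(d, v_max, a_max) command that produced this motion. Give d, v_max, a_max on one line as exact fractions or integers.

d=225/2 v_max=9 a_max=1

final state: t=43/2, x=225/2, v=0 → d = 225/2
a_max = (9/2−0)/(9/2−0) = 1
max v = 9 over t∈[9,25/2] → v_max = 9
check: 9·(9+7/2) = 225/2 ✓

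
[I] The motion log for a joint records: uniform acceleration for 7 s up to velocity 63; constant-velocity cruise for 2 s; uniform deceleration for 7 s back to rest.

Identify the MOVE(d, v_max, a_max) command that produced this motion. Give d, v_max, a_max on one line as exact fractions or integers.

a_max = 63/7 = 9
d_a = ½·63·7 = 441/2; d_c = 63·2 = 126
d = 2·441/2 + 126 = 567
t_c = 2 > 0 → v_max = v_peak = 63

d=567 v_max=63 a_max=9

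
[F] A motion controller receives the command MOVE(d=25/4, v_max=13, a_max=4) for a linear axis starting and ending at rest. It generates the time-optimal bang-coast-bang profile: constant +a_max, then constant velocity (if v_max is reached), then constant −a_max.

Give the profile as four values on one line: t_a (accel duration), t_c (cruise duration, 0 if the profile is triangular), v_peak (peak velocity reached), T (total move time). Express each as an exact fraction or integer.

(v_max)²/a_max = 13²/4 = 169/4
25/4 < 169/4 so t_c = 0
v_peak = √(25/4·4) = √25 = 5
t_a = 5/4; t_c = 0
T = 2·5/4 = 5/2

t_a=5/4 t_c=0 v_peak=5 T=5/2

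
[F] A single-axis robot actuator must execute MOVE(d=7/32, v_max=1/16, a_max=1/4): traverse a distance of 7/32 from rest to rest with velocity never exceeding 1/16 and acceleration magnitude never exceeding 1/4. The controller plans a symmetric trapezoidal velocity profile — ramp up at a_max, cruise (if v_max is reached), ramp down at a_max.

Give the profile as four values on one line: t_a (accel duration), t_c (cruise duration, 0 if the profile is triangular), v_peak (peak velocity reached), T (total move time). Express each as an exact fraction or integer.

(v_max)²/a_max = (1/16)²/(1/4) = 1/64
7/32 ≥ 1/64 so v_max reached
t_a = (1/16)/(1/4) = 1/4; v_peak = 1/16
d_cruise = 7/32 − 1/64 = 13/64; t_c = (13/64)/(1/16) = 13/4
T = 2·1/4 + 13/4 = 15/4

t_a=1/4 t_c=13/4 v_peak=1/16 T=15/4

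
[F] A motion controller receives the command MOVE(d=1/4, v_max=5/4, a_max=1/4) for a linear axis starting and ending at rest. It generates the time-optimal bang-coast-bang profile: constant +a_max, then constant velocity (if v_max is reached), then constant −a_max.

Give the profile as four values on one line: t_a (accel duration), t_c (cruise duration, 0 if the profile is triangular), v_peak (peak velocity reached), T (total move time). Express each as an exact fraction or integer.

t_a=1 t_c=0 v_peak=1/4 T=2

v_max²/a_max = (5/4)²/(1/4) = 25/4
1/4 < 25/4 → triangular
v_peak = √(1/4·1/4) = √(1/16) = 1/4
t_a = (1/4)/(1/4) = 1; t_c = 0
T = 2·1 = 2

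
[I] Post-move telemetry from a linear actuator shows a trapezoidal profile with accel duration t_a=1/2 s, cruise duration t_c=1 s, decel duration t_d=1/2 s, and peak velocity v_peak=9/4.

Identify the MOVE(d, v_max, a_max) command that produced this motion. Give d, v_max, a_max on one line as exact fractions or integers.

a_max = (9/4)/(1/2) = 9/2
d_a = ½·9/4·1/2 = 9/16; d_c = 9/4·1 = 9/4
d = 2·9/16 + 9/4 = 27/8
t_c = 1 > 0 so v_max = 9/4

d=27/8 v_max=9/4 a_max=9/2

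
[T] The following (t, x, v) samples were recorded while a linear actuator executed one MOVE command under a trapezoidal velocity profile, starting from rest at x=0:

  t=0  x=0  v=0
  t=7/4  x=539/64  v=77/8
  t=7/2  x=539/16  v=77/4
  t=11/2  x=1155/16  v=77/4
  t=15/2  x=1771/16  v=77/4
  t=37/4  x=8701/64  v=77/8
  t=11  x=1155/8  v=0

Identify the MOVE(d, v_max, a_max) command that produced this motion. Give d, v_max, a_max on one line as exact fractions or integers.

final state: t=11, x=1155/8, v=0 → d = 1155/8
a_max = (77/8−0)/(7/4−0) = 11/2
max v = 77/4 over t∈[7/2,15/2] → v_max = 77/4
check: 77/4·(7/2+4) = 1155/8 ✓

d=1155/8 v_max=77/4 a_max=11/2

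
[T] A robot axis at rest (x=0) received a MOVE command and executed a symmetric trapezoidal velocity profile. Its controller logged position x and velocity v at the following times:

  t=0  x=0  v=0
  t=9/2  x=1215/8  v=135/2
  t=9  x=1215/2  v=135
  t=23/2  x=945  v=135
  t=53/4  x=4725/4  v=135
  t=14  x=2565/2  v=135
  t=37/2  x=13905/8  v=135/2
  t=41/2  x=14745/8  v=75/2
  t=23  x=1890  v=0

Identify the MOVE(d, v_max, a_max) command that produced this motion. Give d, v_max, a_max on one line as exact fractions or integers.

d=1890 v_max=135 a_max=15

final state: t=23, x=1890, v=0 → d = 1890
a_max = (135/2−0)/(9/2−0) = 15
max v = 135 over t∈[9,14] → v_max = 135
check: 135·(9+5) = 1890 ✓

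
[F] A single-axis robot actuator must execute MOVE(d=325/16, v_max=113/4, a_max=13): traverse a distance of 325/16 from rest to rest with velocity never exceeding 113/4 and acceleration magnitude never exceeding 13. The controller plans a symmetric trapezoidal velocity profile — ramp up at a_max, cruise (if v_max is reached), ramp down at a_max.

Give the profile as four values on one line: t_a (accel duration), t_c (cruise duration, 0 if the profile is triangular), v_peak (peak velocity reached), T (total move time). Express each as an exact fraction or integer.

v_max²/a_max = (113/4)²/13 = 12769/208
325/16 < 12769/208 ⇒ no cruise
v_peak = √(325/16·13) = √(4225/16) = 65/4
t_a = (65/4)/13 = 5/4; t_c = 0
T = 2·5/4 = 5/2

t_a=5/4 t_c=0 v_peak=65/4 T=5/2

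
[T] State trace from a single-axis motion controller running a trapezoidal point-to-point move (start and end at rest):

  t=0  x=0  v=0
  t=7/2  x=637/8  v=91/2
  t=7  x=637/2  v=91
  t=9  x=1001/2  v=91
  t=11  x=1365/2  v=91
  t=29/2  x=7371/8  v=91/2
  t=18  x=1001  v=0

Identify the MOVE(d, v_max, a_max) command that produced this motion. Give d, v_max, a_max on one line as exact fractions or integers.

d=1001 v_max=91 a_max=13

final state: t=18, x=1001, v=0 → d = 1001
a_max = (91/2−0)/(7/2−0) = 13
max v = 91 over t∈[7,11] → v_max = 91
check: 91·(7+4) = 1001 ✓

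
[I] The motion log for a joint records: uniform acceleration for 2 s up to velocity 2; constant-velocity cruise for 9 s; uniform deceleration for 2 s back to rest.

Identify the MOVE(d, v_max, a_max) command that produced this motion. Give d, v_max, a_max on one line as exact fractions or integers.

d=22 v_max=2 a_max=1

a_max = 2/2 = 1
d_a = ½·2·2 = 2; d_c = 2·9 = 18
d = 2·2 + 18 = 22
t_c = 9 > 0 → v_max = v_peak = 2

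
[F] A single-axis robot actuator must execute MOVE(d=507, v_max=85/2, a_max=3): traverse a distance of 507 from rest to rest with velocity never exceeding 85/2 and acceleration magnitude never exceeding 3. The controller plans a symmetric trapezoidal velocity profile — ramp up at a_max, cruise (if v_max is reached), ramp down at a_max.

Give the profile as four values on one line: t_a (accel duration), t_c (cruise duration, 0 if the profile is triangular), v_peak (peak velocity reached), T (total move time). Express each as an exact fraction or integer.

t_a=13 t_c=0 v_peak=39 T=26

vₘ²/aₘ = (85/2)²/3 = 7225/12
507 < 7225/12 so t_c = 0
v_peak = √(507·3) = √1521 = 39
t_a = 39/3 = 13; t_c = 0
T = 2·13 = 26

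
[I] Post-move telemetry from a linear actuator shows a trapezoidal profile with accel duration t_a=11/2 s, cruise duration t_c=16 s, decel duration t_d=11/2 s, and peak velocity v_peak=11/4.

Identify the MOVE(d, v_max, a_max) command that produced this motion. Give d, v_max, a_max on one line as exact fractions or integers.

d=473/8 v_max=11/4 a_max=1/2

a_max = (11/4)/(11/2) = 1/2
d_a = ½·11/4·11/2 = 121/16; d_c = 11/4·16 = 44
d = 2·121/16 + 44 = 473/8
t_c = 16 > 0 → v_max = v_peak = 11/4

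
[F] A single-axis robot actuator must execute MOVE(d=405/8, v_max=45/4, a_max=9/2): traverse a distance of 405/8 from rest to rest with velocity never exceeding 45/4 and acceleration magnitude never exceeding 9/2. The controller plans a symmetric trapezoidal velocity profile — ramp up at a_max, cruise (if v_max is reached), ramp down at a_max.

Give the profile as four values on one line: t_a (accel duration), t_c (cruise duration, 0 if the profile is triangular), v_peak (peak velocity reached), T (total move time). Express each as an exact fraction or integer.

t_a=5/2 t_c=2 v_peak=45/4 T=7

(v_max)²/a_max = (45/4)²/(9/2) = 225/8
405/8 ≥ 225/8 ⇒ cruise phase
t_a = (45/4)/(9/2) = 5/2; v_peak = 45/4
d_cruise = 405/8 − 225/8 = 45/2; t_c = (45/2)/(45/4) = 2
T = 2·5/2 + 2 = 7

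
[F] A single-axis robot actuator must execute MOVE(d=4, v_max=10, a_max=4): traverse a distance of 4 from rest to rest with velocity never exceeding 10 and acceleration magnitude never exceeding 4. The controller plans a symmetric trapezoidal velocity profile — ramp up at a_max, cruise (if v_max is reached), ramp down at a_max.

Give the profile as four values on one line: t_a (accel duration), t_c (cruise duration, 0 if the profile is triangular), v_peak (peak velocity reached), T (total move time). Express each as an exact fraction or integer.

vₘ²/aₘ = 10²/4 = 25
4 < 25 ⇒ no cruise
v_peak = √(4·4) = √16 = 4
t_a = 4/4 = 1; t_c = 0
T = 2·1 = 2

t_a=1 t_c=0 v_peak=4 T=2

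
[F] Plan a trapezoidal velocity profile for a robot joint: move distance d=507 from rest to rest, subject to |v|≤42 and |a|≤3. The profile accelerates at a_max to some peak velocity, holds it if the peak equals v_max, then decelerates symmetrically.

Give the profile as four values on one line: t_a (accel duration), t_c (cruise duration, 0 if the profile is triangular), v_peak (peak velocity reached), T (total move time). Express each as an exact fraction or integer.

t_a=13 t_c=0 v_peak=39 T=26

vₘ²/aₘ = 42²/3 = 588
507 < 588 so t_c = 0
v_peak = √(507·3) = √1521 = 39
t_a = 39/3 = 13; t_c = 0
T = 2·13 = 26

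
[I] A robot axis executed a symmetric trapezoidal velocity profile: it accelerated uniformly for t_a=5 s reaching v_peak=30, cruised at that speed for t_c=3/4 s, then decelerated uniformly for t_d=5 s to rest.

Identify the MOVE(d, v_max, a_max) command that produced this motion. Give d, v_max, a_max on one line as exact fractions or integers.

d=345/2 v_max=30 a_max=6

a_max = 30/5 = 6
d_a = ½·30·5 = 75; d_c = 30·3/4 = 45/2
d = 2·75 + 45/2 = 345/2
t_c = 3/4 > 0 so v_max = 30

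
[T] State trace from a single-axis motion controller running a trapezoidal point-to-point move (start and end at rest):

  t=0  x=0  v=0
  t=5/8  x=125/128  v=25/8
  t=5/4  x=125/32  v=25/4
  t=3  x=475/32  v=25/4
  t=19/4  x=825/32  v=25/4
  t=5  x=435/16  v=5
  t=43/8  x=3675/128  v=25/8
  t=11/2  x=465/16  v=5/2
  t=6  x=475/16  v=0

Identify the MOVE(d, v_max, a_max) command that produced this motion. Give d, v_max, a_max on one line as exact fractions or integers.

final state: t=6, x=475/16, v=0 → d = 475/16
a_max = (25/8−0)/(5/8−0) = 5
max v = 25/4 over t∈[5/4,19/4] → v_max = 25/4
check: 25/4·(5/4+7/2) = 475/16 ✓

d=475/16 v_max=25/4 a_max=5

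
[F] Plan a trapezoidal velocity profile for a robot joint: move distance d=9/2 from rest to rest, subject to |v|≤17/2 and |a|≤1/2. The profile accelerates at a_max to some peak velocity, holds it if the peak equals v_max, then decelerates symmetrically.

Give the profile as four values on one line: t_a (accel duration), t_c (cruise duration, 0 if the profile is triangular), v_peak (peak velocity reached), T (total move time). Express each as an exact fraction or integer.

v_max²/a_max = (17/2)²/(1/2) = 289/2
9/2 < 289/2 ⇒ no cruise
v_peak = √(9/2·1/2) = √(9/4) = 3/2
t_a = (3/2)/(1/2) = 3; t_c = 0
T = 2·3 = 6

t_a=3 t_c=0 v_peak=3/2 T=6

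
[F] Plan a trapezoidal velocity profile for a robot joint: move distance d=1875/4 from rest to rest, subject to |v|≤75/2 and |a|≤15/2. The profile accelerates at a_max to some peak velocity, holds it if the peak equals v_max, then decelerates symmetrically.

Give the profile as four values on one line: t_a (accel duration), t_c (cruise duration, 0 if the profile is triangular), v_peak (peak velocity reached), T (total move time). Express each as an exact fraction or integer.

t_a=5 t_c=15/2 v_peak=75/2 T=35/2

(v_max)²/a_max = (75/2)²/(15/2) = 375/2
1875/4 ≥ 375/2 ⇒ cruise phase
t_a = (75/2)/(15/2) = 5; v_peak = 75/2
d_cruise = 1875/4 − 375/2 = 1125/4; t_c = (1125/4)/(75/2) = 15/2
T = 2·5 + 15/2 = 35/2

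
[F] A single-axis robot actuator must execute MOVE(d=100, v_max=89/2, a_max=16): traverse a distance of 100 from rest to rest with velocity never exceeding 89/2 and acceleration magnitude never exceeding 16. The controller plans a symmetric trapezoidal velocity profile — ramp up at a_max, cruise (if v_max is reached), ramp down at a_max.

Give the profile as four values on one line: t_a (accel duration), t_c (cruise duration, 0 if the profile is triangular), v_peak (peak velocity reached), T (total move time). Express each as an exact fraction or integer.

t_a=5/2 t_c=0 v_peak=40 T=5

(v_max)²/a_max = (89/2)²/16 = 7921/64
100 < 7921/64 → triangular
v_peak = √(100·16) = √1600 = 40
t_a = 40/16 = 5/2; t_c = 0
T = 2·5/2 = 5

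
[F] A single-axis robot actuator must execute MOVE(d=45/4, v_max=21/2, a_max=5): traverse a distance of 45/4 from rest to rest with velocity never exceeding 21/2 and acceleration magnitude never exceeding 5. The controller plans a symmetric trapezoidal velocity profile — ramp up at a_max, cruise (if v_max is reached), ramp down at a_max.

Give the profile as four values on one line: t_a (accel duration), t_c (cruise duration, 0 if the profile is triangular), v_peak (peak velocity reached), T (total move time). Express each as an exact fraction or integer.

t_a=3/2 t_c=0 v_peak=15/2 T=3

v_max²/a_max = (21/2)²/5 = 441/20
45/4 < 441/20 → triangular
v_peak = √(45/4·5) = √(225/4) = 15/2
t_a = (15/2)/5 = 3/2; t_c = 0
T = 2·3/2 = 3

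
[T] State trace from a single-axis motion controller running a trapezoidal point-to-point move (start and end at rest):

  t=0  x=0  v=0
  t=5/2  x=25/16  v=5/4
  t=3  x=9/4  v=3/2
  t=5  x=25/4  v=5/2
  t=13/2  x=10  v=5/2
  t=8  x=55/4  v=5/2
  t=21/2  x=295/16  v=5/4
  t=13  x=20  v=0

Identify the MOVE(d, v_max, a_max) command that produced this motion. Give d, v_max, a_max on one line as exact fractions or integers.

final state: t=13, x=20, v=0 → d = 20
a_max = (5/4−0)/(5/2−0) = 1/2
max v = 5/2 over t∈[5,8] → v_max = 5/2
check: 5/2·(5+3) = 20 ✓

d=20 v_max=5/2 a_max=1/2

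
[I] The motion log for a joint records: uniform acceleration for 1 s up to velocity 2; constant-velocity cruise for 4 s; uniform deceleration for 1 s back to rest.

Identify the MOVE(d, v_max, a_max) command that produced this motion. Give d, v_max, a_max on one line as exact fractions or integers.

a_max = 2/1 = 2
d_a = ½·2·1 = 1; d_c = 2·4 = 8
d = 2·1 + 8 = 10
t_c = 4 > 0 → v_max = v_peak = 2

d=10 v_max=2 a_max=2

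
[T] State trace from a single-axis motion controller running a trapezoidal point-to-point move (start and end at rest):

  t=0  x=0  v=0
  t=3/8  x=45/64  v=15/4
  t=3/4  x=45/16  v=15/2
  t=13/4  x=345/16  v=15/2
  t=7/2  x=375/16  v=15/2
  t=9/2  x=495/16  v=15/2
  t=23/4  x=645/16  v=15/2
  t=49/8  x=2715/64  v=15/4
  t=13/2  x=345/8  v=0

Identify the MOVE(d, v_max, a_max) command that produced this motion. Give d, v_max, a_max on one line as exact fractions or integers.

final state: t=13/2, x=345/8, v=0 → d = 345/8
a_max = (15/4−0)/(3/8−0) = 10
max v = 15/2 over t∈[3/4,23/4] → v_max = 15/2
check: 15/2·(3/4+5) = 345/8 ✓

d=345/8 v_max=15/2 a_max=10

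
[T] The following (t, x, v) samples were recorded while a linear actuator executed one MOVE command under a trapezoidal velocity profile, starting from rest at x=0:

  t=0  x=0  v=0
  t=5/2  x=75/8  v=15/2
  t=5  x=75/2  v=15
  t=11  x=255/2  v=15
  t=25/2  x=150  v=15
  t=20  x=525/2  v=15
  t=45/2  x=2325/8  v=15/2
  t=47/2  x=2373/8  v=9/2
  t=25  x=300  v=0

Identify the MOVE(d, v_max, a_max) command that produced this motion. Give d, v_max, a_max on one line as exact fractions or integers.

d=300 v_max=15 a_max=3

final state: t=25, x=300, v=0 → d = 300
a_max = (15/2−0)/(5/2−0) = 3
max v = 15 over t∈[5,20] → v_max = 15
check: 15·(5+15) = 300 ✓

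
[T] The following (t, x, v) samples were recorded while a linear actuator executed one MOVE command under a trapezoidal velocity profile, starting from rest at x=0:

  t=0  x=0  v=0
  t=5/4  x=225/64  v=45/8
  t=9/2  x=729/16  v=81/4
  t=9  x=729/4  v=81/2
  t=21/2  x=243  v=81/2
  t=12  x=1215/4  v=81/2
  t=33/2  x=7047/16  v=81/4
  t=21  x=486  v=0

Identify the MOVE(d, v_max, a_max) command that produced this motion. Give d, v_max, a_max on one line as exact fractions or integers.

d=486 v_max=81/2 a_max=9/2

final state: t=21, x=486, v=0 → d = 486
a_max = (45/8−0)/(5/4−0) = 9/2
max v = 81/2 over t∈[9,12] → v_max = 81/2
check: 81/2·(9+3) = 486 ✓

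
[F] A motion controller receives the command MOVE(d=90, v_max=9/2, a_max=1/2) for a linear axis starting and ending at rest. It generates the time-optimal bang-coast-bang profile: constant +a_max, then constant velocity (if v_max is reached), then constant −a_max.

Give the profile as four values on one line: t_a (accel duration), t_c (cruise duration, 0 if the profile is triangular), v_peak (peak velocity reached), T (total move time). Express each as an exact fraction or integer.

vₘ²/aₘ = (9/2)²/(1/2) = 81/2
90 ≥ 81/2 → trapezoidal
t_a = (9/2)/(1/2) = 9; v_peak = 9/2
d_cruise = 90 − 81/2 = 99/2; t_c = (99/2)/(9/2) = 11
T = 2·9 + 11 = 29

t_a=9 t_c=11 v_peak=9/2 T=29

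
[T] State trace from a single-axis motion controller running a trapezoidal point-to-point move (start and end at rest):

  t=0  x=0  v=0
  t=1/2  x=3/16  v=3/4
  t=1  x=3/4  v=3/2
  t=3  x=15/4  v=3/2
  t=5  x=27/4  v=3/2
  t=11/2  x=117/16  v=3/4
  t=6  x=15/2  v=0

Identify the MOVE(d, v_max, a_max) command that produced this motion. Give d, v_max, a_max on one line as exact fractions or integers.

d=15/2 v_max=3/2 a_max=3/2

final state: t=6, x=15/2, v=0 → d = 15/2
a_max = (3/4−0)/(1/2−0) = 3/2
max v = 3/2 over t∈[1,5] → v_max = 3/2
check: 3/2·(1+4) = 15/2 ✓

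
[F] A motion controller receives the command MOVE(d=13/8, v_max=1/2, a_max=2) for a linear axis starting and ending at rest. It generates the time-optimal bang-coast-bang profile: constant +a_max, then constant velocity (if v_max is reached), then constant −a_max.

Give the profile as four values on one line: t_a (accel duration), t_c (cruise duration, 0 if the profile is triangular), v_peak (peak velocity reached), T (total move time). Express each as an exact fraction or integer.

t_a=1/4 t_c=3 v_peak=1/2 T=7/2

(v_max)²/a_max = (1/2)²/2 = 1/8
13/8 ≥ 1/8 so v_max reached
t_a = (1/2)/2 = 1/4; v_peak = 1/2
d_cruise = 13/8 − 1/8 = 3/2; t_c = (3/2)/(1/2) = 3
T = 2·1/4 + 3 = 7/2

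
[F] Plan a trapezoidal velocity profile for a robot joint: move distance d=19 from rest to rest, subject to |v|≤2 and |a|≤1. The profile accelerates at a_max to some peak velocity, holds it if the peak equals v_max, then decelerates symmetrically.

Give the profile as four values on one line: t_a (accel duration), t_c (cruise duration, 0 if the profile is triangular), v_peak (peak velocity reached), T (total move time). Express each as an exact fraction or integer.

t_a=2 t_c=15/2 v_peak=2 T=23/2

(v_max)²/a_max = 2²/1 = 4
19 ≥ 4 so v_max reached
t_a = 2/1 = 2; v_peak = 2
d_cruise = 19 − 4 = 15; t_c = 15/2
T = 2·2 + 15/2 = 23/2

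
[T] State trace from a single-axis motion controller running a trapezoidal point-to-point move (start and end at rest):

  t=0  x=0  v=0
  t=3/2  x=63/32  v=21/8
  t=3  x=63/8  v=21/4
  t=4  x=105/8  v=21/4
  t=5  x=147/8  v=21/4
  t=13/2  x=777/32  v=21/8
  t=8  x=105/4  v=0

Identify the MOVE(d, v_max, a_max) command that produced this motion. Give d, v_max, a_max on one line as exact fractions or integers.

final state: t=8, x=105/4, v=0 → d = 105/4
a_max = (21/8−0)/(3/2−0) = 7/4
max v = 21/4 over t∈[3,5] → v_max = 21/4
check: 21/4·(3+2) = 105/4 ✓

d=105/4 v_max=21/4 a_max=7/4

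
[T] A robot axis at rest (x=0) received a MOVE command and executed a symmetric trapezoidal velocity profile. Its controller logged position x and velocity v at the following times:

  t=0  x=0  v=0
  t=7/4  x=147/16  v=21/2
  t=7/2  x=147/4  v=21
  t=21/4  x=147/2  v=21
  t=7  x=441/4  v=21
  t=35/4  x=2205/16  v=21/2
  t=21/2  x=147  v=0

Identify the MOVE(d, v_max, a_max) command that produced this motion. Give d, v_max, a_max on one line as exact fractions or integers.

d=147 v_max=21 a_max=6

final state: t=21/2, x=147, v=0 → d = 147
a_max = (21/2−0)/(7/4−0) = 6
max v = 21 over t∈[7/2,7] → v_max = 21
check: 21·(7/2+7/2) = 147 ✓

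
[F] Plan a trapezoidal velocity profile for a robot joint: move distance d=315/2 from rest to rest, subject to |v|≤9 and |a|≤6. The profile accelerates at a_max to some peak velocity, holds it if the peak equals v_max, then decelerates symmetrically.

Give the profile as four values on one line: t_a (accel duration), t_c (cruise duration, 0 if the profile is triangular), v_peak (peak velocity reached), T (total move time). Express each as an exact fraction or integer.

v_max²/a_max = 9²/6 = 27/2
315/2 ≥ 27/2 ⇒ cruise phase
t_a = 9/6 = 3/2; v_peak = 9
d_cruise = 315/2 − 27/2 = 144; t_c = 144/9 = 16
T = 2·3/2 + 16 = 19

t_a=3/2 t_c=16 v_peak=9 T=19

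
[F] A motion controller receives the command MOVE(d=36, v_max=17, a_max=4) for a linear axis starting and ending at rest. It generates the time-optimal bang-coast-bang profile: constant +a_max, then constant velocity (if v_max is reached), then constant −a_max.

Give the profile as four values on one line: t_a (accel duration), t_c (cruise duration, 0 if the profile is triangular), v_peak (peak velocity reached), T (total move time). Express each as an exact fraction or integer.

(v_max)²/a_max = 17²/4 = 289/4
36 < 289/4 so t_c = 0
v_peak = √(36·4) = √144 = 12
t_a = 12/4 = 3; t_c = 0
T = 2·3 = 6

t_a=3 t_c=0 v_peak=12 T=6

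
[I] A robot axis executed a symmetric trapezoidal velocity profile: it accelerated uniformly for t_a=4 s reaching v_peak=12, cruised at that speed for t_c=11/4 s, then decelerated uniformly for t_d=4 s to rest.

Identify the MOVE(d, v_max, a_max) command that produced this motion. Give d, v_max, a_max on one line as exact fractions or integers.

a_max = 12/4 = 3
d_a = ½·12·4 = 24; d_c = 12·11/4 = 33
d = 2·24 + 33 = 81
t_c = 11/4 > 0 so v_max = 12

d=81 v_max=12 a_max=3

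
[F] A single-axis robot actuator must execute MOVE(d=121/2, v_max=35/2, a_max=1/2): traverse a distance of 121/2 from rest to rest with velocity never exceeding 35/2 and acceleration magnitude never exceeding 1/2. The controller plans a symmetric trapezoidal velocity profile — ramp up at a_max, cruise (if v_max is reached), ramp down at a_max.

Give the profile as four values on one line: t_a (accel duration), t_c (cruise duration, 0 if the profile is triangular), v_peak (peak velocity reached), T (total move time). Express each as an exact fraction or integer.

v_max²/a_max = (35/2)²/(1/2) = 1225/2
121/2 < 1225/2 so t_c = 0
v_peak = √(121/2·1/2) = √(121/4) = 11/2
t_a = (11/2)/(1/2) = 11; t_c = 0
T = 2·11 = 22

t_a=11 t_c=0 v_peak=11/2 T=22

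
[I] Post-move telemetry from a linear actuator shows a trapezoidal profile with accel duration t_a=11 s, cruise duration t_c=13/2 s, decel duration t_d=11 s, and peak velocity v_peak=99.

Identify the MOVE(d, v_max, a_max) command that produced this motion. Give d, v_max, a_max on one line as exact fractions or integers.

a_max = 99/11 = 9
d_a = ½·99·11 = 1089/2; d_c = 99·13/2 = 1287/2
d = 2·1089/2 + 1287/2 = 3465/2
t_c = 13/2 > 0 ⇒ limit active, v_max = 99

d=3465/2 v_max=99 a_max=9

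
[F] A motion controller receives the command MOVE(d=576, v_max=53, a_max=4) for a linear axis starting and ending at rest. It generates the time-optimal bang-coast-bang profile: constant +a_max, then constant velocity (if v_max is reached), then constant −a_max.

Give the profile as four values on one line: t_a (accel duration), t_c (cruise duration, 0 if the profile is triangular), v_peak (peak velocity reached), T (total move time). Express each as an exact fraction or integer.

v_max²/a_max = 53²/4 = 2809/4
576 < 2809/4 so t_c = 0
v_peak = √(576·4) = √2304 = 48
t_a = 48/4 = 12; t_c = 0
T = 2·12 = 24

t_a=12 t_c=0 v_peak=48 T=24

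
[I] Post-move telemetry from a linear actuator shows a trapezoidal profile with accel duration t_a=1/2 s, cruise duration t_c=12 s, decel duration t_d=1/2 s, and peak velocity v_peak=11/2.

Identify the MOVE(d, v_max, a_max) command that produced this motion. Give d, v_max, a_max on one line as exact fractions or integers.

a_max = (11/2)/(1/2) = 11
d_a = ½·11/2·1/2 = 11/8; d_c = 11/2·12 = 66
d = 2·11/8 + 66 = 275/4
t_c = 12 > 0 → v_max = v_peak = 11/2

d=275/4 v_max=11/2 a_max=11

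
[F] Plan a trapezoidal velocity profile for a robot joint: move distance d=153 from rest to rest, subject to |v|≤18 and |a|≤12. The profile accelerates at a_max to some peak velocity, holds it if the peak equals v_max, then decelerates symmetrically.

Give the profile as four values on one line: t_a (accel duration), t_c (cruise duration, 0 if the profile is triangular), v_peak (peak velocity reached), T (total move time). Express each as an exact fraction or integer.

t_a=3/2 t_c=7 v_peak=18 T=10

(v_max)²/a_max = 18²/12 = 27
153 ≥ 27 so v_max reached
t_a = 18/12 = 3/2; v_peak = 18
d_cruise = 153 − 27 = 126; t_c = 126/18 = 7
T = 2·3/2 + 7 = 10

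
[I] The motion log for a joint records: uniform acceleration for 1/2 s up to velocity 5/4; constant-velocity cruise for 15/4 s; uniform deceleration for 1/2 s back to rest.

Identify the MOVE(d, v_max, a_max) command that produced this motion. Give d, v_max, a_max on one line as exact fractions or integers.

d=85/16 v_max=5/4 a_max=5/2

a_max = (5/4)/(1/2) = 5/2
d_a = ½·5/4·1/2 = 5/16; d_c = 5/4·15/4 = 75/16
d = 2·5/16 + 75/16 = 85/16
t_c = 15/4 > 0 → v_max = v_peak = 5/4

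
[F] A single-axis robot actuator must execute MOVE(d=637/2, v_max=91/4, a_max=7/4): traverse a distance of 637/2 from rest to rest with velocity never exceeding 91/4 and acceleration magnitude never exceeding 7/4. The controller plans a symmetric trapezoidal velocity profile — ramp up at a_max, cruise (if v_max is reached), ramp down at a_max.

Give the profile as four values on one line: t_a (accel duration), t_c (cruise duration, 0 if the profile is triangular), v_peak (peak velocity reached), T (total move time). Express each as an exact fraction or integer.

v_max²/a_max = (91/4)²/(7/4) = 1183/4
637/2 ≥ 1183/4 so v_max reached
t_a = (91/4)/(7/4) = 13; v_peak = 91/4
d_cruise = 637/2 − 1183/4 = 91/4; t_c = (91/4)/(91/4) = 1
T = 2·13 + 1 = 27

t_a=13 t_c=1 v_peak=91/4 T=27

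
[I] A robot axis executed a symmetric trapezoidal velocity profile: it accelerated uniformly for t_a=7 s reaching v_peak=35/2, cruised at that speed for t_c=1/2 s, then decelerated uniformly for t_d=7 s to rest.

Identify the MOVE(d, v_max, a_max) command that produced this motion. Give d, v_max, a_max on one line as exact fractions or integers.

d=525/4 v_max=35/2 a_max=5/2

a_max = (35/2)/7 = 5/2
d_a = ½·35/2·7 = 245/4; d_c = 35/2·1/2 = 35/4
d = 2·245/4 + 35/4 = 525/4
t_c = 1/2 > 0 → v_max = v_peak = 35/2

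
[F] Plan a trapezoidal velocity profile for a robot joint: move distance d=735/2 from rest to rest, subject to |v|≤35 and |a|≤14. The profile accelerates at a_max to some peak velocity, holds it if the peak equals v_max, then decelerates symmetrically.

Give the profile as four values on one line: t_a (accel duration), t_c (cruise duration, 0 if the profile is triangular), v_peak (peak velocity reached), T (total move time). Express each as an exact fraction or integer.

(v_max)²/a_max = 35²/14 = 175/2
735/2 ≥ 175/2 so v_max reached
t_a = 35/14 = 5/2; v_peak = 35
d_cruise = 735/2 − 175/2 = 280; t_c = 280/35 = 8
T = 2·5/2 + 8 = 13

t_a=5/2 t_c=8 v_peak=35 T=13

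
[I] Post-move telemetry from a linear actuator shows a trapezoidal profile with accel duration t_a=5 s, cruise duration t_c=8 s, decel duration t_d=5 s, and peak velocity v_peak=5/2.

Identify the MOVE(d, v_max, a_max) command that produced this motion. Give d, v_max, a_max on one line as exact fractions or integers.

a_max = (5/2)/5 = 1/2
d_a = ½·5/2·5 = 25/4; d_c = 5/2·8 = 20
d = 2·25/4 + 20 = 65/2
t_c = 8 > 0 → v_max = v_peak = 5/2

d=65/2 v_max=5/2 a_max=1/2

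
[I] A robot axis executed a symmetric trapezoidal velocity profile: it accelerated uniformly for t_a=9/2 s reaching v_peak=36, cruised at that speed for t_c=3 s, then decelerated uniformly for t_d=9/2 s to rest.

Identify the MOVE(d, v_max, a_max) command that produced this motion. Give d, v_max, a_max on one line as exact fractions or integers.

d=270 v_max=36 a_max=8

a_max = 36/(9/2) = 8
d_a = ½·36·9/2 = 81; d_c = 36·3 = 108
d = 2·81 + 108 = 270
t_c = 3 > 0 ⇒ limit active, v_max = 36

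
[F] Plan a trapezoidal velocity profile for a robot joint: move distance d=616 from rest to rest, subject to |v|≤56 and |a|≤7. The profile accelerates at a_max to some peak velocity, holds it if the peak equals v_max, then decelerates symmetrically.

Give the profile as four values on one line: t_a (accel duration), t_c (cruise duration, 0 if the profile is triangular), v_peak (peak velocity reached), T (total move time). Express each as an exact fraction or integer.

v_max²/a_max = 56²/7 = 448
616 ≥ 448 → trapezoidal
t_a = 56/7 = 8; v_peak = 56
d_cruise = 616 − 448 = 168; t_c = 168/56 = 3
T = 2·8 + 3 = 19

t_a=8 t_c=3 v_peak=56 T=19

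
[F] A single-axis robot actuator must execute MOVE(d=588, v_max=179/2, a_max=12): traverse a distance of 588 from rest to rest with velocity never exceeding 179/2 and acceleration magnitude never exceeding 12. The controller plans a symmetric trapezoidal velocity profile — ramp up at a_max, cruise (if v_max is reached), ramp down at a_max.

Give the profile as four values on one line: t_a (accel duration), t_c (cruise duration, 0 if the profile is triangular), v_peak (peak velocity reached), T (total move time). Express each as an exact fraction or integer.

t_a=7 t_c=0 v_peak=84 T=14

vₘ²/aₘ = (179/2)²/12 = 32041/48
588 < 32041/48 so t_c = 0
v_peak = √(588·12) = √7056 = 84
t_a = 84/12 = 7; t_c = 0
T = 2·7 = 14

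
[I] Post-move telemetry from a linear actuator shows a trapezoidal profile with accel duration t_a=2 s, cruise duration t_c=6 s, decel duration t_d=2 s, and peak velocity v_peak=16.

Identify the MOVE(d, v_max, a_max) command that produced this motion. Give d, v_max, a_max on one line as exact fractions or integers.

a_max = 16/2 = 8
d_a = ½·16·2 = 16; d_c = 16·6 = 96
d = 2·16 + 96 = 128
t_c = 6 > 0 ⇒ limit active, v_max = 16

d=128 v_max=16 a_max=8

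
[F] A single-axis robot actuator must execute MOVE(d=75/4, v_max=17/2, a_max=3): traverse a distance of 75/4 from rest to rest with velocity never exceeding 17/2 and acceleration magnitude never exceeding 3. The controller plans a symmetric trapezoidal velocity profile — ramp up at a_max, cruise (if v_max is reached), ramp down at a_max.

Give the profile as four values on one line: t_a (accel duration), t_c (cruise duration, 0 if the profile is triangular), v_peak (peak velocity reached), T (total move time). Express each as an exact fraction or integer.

t_a=5/2 t_c=0 v_peak=15/2 T=5

(v_max)²/a_max = (17/2)²/3 = 289/12
75/4 < 289/12 ⇒ no cruise
v_peak = √(75/4·3) = √(225/4) = 15/2
t_a = (15/2)/3 = 5/2; t_c = 0
T = 2·5/2 = 5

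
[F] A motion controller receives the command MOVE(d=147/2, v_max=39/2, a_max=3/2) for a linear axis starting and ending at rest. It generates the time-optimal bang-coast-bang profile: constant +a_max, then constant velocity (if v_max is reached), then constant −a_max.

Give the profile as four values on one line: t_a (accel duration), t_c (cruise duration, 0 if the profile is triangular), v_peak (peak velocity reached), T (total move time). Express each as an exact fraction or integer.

t_a=7 t_c=0 v_peak=21/2 T=14

vₘ²/aₘ = (39/2)²/(3/2) = 507/2
147/2 < 507/2 → triangular
v_peak = √(147/2·3/2) = √(441/4) = 21/2
t_a = (21/2)/(3/2) = 7; t_c = 0
T = 2·7 = 14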